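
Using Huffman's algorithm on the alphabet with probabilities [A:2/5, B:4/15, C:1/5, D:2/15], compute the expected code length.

Huffman tree construction:
Combine smallest probabilities repeatedly
Resulting codes:
  A: 0 (length 1)
  B: 10 (length 2)
  C: 111 (length 3)
  D: 110 (length 3)
Average length = Σ p(s) × length(s) = 1.9333 bits


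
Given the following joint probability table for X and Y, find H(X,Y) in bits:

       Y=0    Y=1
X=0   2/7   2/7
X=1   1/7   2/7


H(X,Y) = -Σ p(x,y) log₂ p(x,y)
  p(0,0)=2/7: -0.2857 × log₂(0.2857) = 0.5164
  p(0,1)=2/7: -0.2857 × log₂(0.2857) = 0.5164
  p(1,0)=1/7: -0.1429 × log₂(0.1429) = 0.4011
  p(1,1)=2/7: -0.2857 × log₂(0.2857) = 0.5164
H(X,Y) = 1.9502 bits


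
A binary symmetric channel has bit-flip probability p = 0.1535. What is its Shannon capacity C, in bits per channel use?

For BSC with error probability p:
C = 1 - H(p) where H(p) is binary entropy
H(0.1535) = -0.1535 × log₂(0.1535) - 0.8465 × log₂(0.8465)
H(p) = 0.6185
C = 1 - 0.6185 = 0.3815 bits/use


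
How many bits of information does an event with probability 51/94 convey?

Information content I(x) = -log₂(p(x))
I = -log₂(51/94) = -log₂(0.5426)
I = 0.8822 bits


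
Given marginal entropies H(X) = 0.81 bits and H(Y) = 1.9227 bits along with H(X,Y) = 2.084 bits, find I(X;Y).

I(X;Y) = H(X) + H(Y) - H(X,Y)
I(X;Y) = 0.81 + 1.9227 - 2.084 = 0.6487 bits


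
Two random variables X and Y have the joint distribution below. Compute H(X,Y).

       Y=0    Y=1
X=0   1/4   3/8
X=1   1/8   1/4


H(X,Y) = -Σ p(x,y) log₂ p(x,y)
  p(0,0)=1/4: -0.2500 × log₂(0.2500) = 0.5000
  p(0,1)=3/8: -0.3750 × log₂(0.3750) = 0.5306
  p(1,0)=1/8: -0.1250 × log₂(0.1250) = 0.3750
  p(1,1)=1/4: -0.2500 × log₂(0.2500) = 0.5000
H(X,Y) = 1.9056 bits


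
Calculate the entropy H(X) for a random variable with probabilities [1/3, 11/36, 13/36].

H(X) = -Σ p(x) log₂ p(x)
  -1/3 × log₂(1/3) = 0.5283
  -11/36 × log₂(11/36) = 0.5227
  -13/36 × log₂(13/36) = 0.5306
H(X) = 1.5816 bits


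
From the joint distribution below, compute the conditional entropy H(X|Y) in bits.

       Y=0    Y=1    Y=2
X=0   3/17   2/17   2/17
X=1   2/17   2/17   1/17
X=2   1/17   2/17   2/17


H(X|Y) = Σ_y p(y) H(X|Y=y)
  p(Y=0) = 6/17, H(X|Y=0) = 1.4591
  p(Y=1) = 6/17, H(X|Y=1) = 1.5850
  p(Y=2) = 5/17, H(X|Y=2) = 1.5219
H(X|Y) = 0.3529×1.4591 + 0.3529×1.5850 + 0.2941×1.5219 = 1.5220 bits


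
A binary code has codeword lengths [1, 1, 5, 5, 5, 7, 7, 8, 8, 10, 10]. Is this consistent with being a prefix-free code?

Kraft inequality: Σ 2^(-l_i) ≤ 1 for prefix-free code
Calculating: 2^(-1) + 2^(-1) + 2^(-5) + 2^(-5) + 2^(-5) + 2^(-7) + 2^(-7) + 2^(-8) + 2^(-8) + 2^(-10) + 2^(-10)
= 0.5 + 0.5 + 0.03125 + 0.03125 + 0.03125 + 0.0078125 + 0.0078125 + 0.00390625 + 0.00390625 + 0.0009765625 + 0.0009765625
= 1.1191
Since 1.1191 > 1, prefix-free code does not exist


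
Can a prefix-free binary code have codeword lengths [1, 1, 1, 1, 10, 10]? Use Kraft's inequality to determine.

Kraft inequality: Σ 2^(-l_i) ≤ 1 for prefix-free code
Calculating: 2^(-1) + 2^(-1) + 2^(-1) + 2^(-1) + 2^(-10) + 2^(-10)
= 0.5 + 0.5 + 0.5 + 0.5 + 0.0009765625 + 0.0009765625
= 2.0020
Since 2.0020 > 1, prefix-free code does not exist


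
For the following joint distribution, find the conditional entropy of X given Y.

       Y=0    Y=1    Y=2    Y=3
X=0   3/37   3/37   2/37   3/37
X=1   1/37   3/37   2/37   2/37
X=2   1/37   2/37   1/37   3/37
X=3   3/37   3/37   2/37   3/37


H(X|Y) = Σ_y p(y) H(X|Y=y)
  p(Y=0) = 8/37, H(X|Y=0) = 1.8113
  p(Y=1) = 11/37, H(X|Y=1) = 1.9808
  p(Y=2) = 7/37, H(X|Y=2) = 1.9502
  p(Y=3) = 11/37, H(X|Y=3) = 1.9808
H(X|Y) = 0.2162×1.8113 + 0.2973×1.9808 + 0.1892×1.9502 + 0.2973×1.9808 = 1.9384 bits


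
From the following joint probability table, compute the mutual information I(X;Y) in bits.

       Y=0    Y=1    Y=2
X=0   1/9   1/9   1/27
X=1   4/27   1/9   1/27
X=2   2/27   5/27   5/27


H(X) = 1.5448, H(Y) = 1.5610, H(X,Y) = 2.9962
I(X;Y) = H(X) + H(Y) - H(X,Y) = 0.1096 bits


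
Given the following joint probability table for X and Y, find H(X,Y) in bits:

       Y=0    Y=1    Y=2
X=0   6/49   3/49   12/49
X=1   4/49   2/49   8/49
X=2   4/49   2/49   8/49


H(X,Y) = -Σ p(x,y) log₂ p(x,y)
  p(0,0)=6/49: -0.1224 × log₂(0.1224) = 0.3710
  p(0,1)=3/49: -0.0612 × log₂(0.0612) = 0.2467
  p(0,2)=12/49: -0.2449 × log₂(0.2449) = 0.4971
  p(1,0)=4/49: -0.0816 × log₂(0.0816) = 0.2951
  p(1,1)=2/49: -0.0408 × log₂(0.0408) = 0.1884
  p(1,2)=8/49: -0.1633 × log₂(0.1633) = 0.4269
  p(2,0)=4/49: -0.0816 × log₂(0.0816) = 0.2951
  p(2,1)=2/49: -0.0408 × log₂(0.0408) = 0.1884
  p(2,2)=8/49: -0.1633 × log₂(0.1633) = 0.4269
H(X,Y) = 2.9354 bits


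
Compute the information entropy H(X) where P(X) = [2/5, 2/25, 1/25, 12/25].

H(X) = -Σ p(x) log₂ p(x)
  -2/5 × log₂(2/5) = 0.5288
  -2/25 × log₂(2/25) = 0.2915
  -1/25 × log₂(1/25) = 0.1858
  -12/25 × log₂(12/25) = 0.5083
H(X) = 1.5143 bits


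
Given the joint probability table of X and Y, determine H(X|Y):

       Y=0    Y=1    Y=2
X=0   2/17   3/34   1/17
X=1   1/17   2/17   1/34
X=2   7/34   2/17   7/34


H(X|Y) = Σ_y p(y) H(X|Y=y)
  p(Y=0) = 13/34, H(X|Y=0) = 1.4196
  p(Y=1) = 11/34, H(X|Y=1) = 1.5726
  p(Y=2) = 5/17, H(X|Y=2) = 1.1568
H(X|Y) = 0.3824×1.4196 + 0.3235×1.5726 + 0.2941×1.1568 = 1.3918 bits


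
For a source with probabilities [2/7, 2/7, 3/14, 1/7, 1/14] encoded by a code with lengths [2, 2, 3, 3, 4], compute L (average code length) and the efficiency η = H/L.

Average length L = Σ p_i × l_i = 2.5000 bits
Entropy H = 2.1820 bits
Efficiency η = H/L × 100% = 87.28%


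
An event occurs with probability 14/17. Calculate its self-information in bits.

Information content I(x) = -log₂(p(x))
I = -log₂(14/17) = -log₂(0.8235)
I = 0.2801 bits


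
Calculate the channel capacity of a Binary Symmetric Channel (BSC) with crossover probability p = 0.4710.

For BSC with error probability p:
C = 1 - H(p) where H(p) is binary entropy
H(0.4710) = -0.4710 × log₂(0.4710) - 0.5290 × log₂(0.5290)
H(p) = 0.9976
C = 1 - 0.9976 = 0.0024 bits/use


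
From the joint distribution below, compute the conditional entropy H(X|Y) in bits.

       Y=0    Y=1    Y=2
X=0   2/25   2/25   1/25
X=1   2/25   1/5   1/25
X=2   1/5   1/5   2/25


H(X|Y) = Σ_y p(y) H(X|Y=y)
  p(Y=0) = 9/25, H(X|Y=0) = 1.4355
  p(Y=1) = 12/25, H(X|Y=1) = 1.4834
  p(Y=2) = 4/25, H(X|Y=2) = 1.5000
H(X|Y) = 0.3600×1.4355 + 0.4800×1.4834 + 0.1600×1.5000 = 1.4688 bits


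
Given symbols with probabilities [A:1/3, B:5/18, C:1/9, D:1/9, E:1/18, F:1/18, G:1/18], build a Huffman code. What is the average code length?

Huffman tree construction:
Combine smallest probabilities repeatedly
Resulting codes:
  A: 11 (length 2)
  B: 10 (length 2)
  C: 001 (length 3)
  D: 010 (length 3)
  E: 0110 (length 4)
  F: 0111 (length 4)
  G: 000 (length 3)
Average length = Σ p(s) × length(s) = 2.5000 bits


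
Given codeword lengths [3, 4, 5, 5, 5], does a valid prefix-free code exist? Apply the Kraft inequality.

Kraft inequality: Σ 2^(-l_i) ≤ 1 for prefix-free code
Calculating: 2^(-3) + 2^(-4) + 2^(-5) + 2^(-5) + 2^(-5)
= 0.125 + 0.0625 + 0.03125 + 0.03125 + 0.03125
= 0.2812
Since 0.2812 ≤ 1, prefix-free code exists


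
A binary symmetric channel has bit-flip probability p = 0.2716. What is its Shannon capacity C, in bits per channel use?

For BSC with error probability p:
C = 1 - H(p) where H(p) is binary entropy
H(0.2716) = -0.2716 × log₂(0.2716) - 0.7284 × log₂(0.7284)
H(p) = 0.8438
C = 1 - 0.8438 = 0.1562 bits/use


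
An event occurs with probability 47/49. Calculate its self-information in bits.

Information content I(x) = -log₂(p(x))
I = -log₂(47/49) = -log₂(0.9592)
I = 0.0601 bits


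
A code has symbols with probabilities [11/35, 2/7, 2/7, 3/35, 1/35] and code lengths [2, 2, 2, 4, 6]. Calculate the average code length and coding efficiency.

Average length L = Σ p_i × l_i = 2.2857 bits
Entropy H = 2.0079 bits
Efficiency η = H/L × 100% = 87.85%


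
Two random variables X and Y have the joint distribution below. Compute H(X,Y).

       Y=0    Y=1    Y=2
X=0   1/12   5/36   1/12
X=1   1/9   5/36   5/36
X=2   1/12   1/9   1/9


H(X,Y) = -Σ p(x,y) log₂ p(x,y)
  p(0,0)=1/12: -0.0833 × log₂(0.0833) = 0.2987
  p(0,1)=5/36: -0.1389 × log₂(0.1389) = 0.3956
  p(0,2)=1/12: -0.0833 × log₂(0.0833) = 0.2987
  p(1,0)=1/9: -0.1111 × log₂(0.1111) = 0.3522
  p(1,1)=5/36: -0.1389 × log₂(0.1389) = 0.3956
  p(1,2)=5/36: -0.1389 × log₂(0.1389) = 0.3956
  p(2,0)=1/12: -0.0833 × log₂(0.0833) = 0.2987
  p(2,1)=1/9: -0.1111 × log₂(0.1111) = 0.3522
  p(2,2)=1/9: -0.1111 × log₂(0.1111) = 0.3522
H(X,Y) = 3.1395 bits


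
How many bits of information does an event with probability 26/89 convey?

Information content I(x) = -log₂(p(x))
I = -log₂(26/89) = -log₂(0.2921)
I = 1.7753 bits


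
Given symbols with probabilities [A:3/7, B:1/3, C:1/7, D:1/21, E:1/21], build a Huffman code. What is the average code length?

Huffman tree construction:
Combine smallest probabilities repeatedly
Resulting codes:
  A: 0 (length 1)
  B: 11 (length 2)
  C: 101 (length 3)
  D: 1000 (length 4)
  E: 1001 (length 4)
Average length = Σ p(s) × length(s) = 1.9048 bits


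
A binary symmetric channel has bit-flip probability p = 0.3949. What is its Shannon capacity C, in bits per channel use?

For BSC with error probability p:
C = 1 - H(p) where H(p) is binary entropy
H(0.3949) = -0.3949 × log₂(0.3949) - 0.6051 × log₂(0.6051)
H(p) = 0.9679
C = 1 - 0.9679 = 0.0321 bits/use


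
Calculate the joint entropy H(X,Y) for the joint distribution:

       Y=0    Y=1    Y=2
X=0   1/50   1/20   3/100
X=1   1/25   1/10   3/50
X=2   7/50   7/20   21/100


H(X,Y) = -Σ p(x,y) log₂ p(x,y)
  p(0,0)=1/50: -0.0200 × log₂(0.0200) = 0.1129
  p(0,1)=1/20: -0.0500 × log₂(0.0500) = 0.2161
  p(0,2)=3/100: -0.0300 × log₂(0.0300) = 0.1518
  p(1,0)=1/25: -0.0400 × log₂(0.0400) = 0.1858
  p(1,1)=1/10: -0.1000 × log₂(0.1000) = 0.3322
  p(1,2)=3/50: -0.0600 × log₂(0.0600) = 0.2435
  p(2,0)=7/50: -0.1400 × log₂(0.1400) = 0.3971
  p(2,1)=7/20: -0.3500 × log₂(0.3500) = 0.5301
  p(2,2)=21/100: -0.2100 × log₂(0.2100) = 0.4728
H(X,Y) = 2.6423 bits


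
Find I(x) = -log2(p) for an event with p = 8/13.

Information content I(x) = -log₂(p(x))
I = -log₂(8/13) = -log₂(0.6154)
I = 0.7004 bits


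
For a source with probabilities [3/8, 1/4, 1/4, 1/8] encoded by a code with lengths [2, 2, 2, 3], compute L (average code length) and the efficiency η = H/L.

Average length L = Σ p_i × l_i = 2.1250 bits
Entropy H = 1.9056 bits
Efficiency η = H/L × 100% = 89.68%


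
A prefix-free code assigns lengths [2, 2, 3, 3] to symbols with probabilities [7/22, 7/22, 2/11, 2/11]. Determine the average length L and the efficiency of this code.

Average length L = Σ p_i × l_i = 2.3636 bits
Entropy H = 1.9457 bits
Efficiency η = H/L × 100% = 82.32%


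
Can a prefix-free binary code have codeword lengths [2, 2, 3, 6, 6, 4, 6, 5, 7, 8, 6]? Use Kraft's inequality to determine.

Kraft inequality: Σ 2^(-l_i) ≤ 1 for prefix-free code
Calculating: 2^(-2) + 2^(-2) + 2^(-3) + 2^(-6) + 2^(-6) + 2^(-4) + 2^(-6) + 2^(-5) + 2^(-7) + 2^(-8) + 2^(-6)
= 0.25 + 0.25 + 0.125 + 0.015625 + 0.015625 + 0.0625 + 0.015625 + 0.03125 + 0.0078125 + 0.00390625 + 0.015625
= 0.7930
Since 0.7930 ≤ 1, prefix-free code exists


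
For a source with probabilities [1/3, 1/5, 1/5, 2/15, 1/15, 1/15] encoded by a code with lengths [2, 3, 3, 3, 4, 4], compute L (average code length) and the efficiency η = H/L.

Average length L = Σ p_i × l_i = 2.8000 bits
Entropy H = 2.3656 bits
Efficiency η = H/L × 100% = 84.49%


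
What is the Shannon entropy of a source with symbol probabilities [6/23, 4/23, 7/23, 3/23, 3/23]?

H(X) = -Σ p(x) log₂ p(x)
  -6/23 × log₂(6/23) = 0.5057
  -4/23 × log₂(4/23) = 0.4389
  -7/23 × log₂(7/23) = 0.5223
  -3/23 × log₂(3/23) = 0.3833
  -3/23 × log₂(3/23) = 0.3833
H(X) = 2.2335 bits


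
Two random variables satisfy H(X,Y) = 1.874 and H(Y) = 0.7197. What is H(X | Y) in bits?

Chain rule: H(X,Y) = H(X|Y) + H(Y)
H(X|Y) = H(X,Y) - H(Y) = 1.874 - 0.7197 = 1.1543 bits


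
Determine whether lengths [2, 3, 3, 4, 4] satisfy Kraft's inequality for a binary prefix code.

Kraft inequality: Σ 2^(-l_i) ≤ 1 for prefix-free code
Calculating: 2^(-2) + 2^(-3) + 2^(-3) + 2^(-4) + 2^(-4)
= 0.25 + 0.125 + 0.125 + 0.0625 + 0.0625
= 0.6250
Since 0.6250 ≤ 1, prefix-free code exists


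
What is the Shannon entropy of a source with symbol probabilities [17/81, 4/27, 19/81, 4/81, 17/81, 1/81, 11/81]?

H(X) = -Σ p(x) log₂ p(x)
  -17/81 × log₂(17/81) = 0.4727
  -4/27 × log₂(4/27) = 0.4081
  -19/81 × log₂(19/81) = 0.4907
  -4/81 × log₂(4/81) = 0.2143
  -17/81 × log₂(17/81) = 0.4727
  -1/81 × log₂(1/81) = 0.0783
  -11/81 × log₂(11/81) = 0.3912
H(X) = 2.5280 bits


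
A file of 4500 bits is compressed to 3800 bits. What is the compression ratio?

Compression ratio = Original / Compressed
= 4500 / 3800 = 1.18:1


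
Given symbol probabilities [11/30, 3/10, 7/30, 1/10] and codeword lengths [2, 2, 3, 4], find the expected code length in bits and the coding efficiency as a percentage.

Average length L = Σ p_i × l_i = 2.4333 bits
Entropy H = 1.8739 bits
Efficiency η = H/L × 100% = 77.01%


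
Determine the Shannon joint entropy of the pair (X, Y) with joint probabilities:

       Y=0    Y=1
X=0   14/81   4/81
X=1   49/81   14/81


H(X,Y) = -Σ p(x,y) log₂ p(x,y)
  p(0,0)=14/81: -0.1728 × log₂(0.1728) = 0.4377
  p(0,1)=4/81: -0.0494 × log₂(0.0494) = 0.2143
  p(1,0)=49/81: -0.6049 × log₂(0.6049) = 0.4387
  p(1,1)=14/81: -0.1728 × log₂(0.1728) = 0.4377
H(X,Y) = 1.5284 bits


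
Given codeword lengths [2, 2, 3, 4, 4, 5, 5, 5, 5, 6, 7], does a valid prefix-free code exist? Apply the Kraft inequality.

Kraft inequality: Σ 2^(-l_i) ≤ 1 for prefix-free code
Calculating: 2^(-2) + 2^(-2) + 2^(-3) + 2^(-4) + 2^(-4) + 2^(-5) + 2^(-5) + 2^(-5) + 2^(-5) + 2^(-6) + 2^(-7)
= 0.25 + 0.25 + 0.125 + 0.0625 + 0.0625 + 0.03125 + 0.03125 + 0.03125 + 0.03125 + 0.015625 + 0.0078125
= 0.8984
Since 0.8984 ≤ 1, prefix-free code exists


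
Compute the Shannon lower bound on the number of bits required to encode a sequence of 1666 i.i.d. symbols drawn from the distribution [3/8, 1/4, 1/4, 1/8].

Entropy H = 1.9056 bits/symbol
Minimum bits = H × n = 1.9056 × 1666
= 3174.79 bits


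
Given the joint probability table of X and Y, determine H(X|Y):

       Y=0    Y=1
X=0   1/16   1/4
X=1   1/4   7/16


H(X|Y) = Σ_y p(y) H(X|Y=y)
  p(Y=0) = 5/16, H(X|Y=0) = 0.7219
  p(Y=1) = 11/16, H(X|Y=1) = 0.9457
H(X|Y) = 0.3125×0.7219 + 0.6875×0.9457 = 0.8757 bits


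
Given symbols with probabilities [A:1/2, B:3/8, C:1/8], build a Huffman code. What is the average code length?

Huffman tree construction:
Combine smallest probabilities repeatedly
Resulting codes:
  A: 0 (length 1)
  B: 11 (length 2)
  C: 10 (length 2)
Average length = Σ p(s) × length(s) = 1.5000 bits


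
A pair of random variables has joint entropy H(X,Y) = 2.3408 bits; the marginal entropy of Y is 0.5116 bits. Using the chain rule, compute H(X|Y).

Chain rule: H(X,Y) = H(X|Y) + H(Y)
H(X|Y) = H(X,Y) - H(Y) = 2.3408 - 0.5116 = 1.8292 bits


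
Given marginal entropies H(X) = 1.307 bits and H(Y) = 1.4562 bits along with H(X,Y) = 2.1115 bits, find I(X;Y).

I(X;Y) = H(X) + H(Y) - H(X,Y)
I(X;Y) = 1.307 + 1.4562 - 2.1115 = 0.6517 bits


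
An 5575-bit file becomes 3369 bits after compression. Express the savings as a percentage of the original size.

Space savings = (1 - Compressed/Original) × 100%
= (1 - 3369/5575) × 100%
= 39.57%


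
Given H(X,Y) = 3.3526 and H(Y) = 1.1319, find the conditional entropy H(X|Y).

Chain rule: H(X,Y) = H(X|Y) + H(Y)
H(X|Y) = H(X,Y) - H(Y) = 3.3526 - 1.1319 = 2.2207 bits


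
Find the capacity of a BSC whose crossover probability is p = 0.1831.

For BSC with error probability p:
C = 1 - H(p) where H(p) is binary entropy
H(0.1831) = -0.1831 × log₂(0.1831) - 0.8169 × log₂(0.8169)
H(p) = 0.6868
C = 1 - 0.6868 = 0.3132 bits/use


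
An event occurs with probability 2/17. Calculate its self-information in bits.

Information content I(x) = -log₂(p(x))
I = -log₂(2/17) = -log₂(0.1176)
I = 3.0875 bits


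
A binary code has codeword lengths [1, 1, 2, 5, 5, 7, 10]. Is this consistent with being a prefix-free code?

Kraft inequality: Σ 2^(-l_i) ≤ 1 for prefix-free code
Calculating: 2^(-1) + 2^(-1) + 2^(-2) + 2^(-5) + 2^(-5) + 2^(-7) + 2^(-10)
= 0.5 + 0.5 + 0.25 + 0.03125 + 0.03125 + 0.0078125 + 0.0009765625
= 1.3213
Since 1.3213 > 1, prefix-free code does not exist


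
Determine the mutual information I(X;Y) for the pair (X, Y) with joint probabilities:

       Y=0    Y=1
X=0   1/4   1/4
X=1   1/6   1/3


H(X) = 1.0000, H(Y) = 0.9799, H(X,Y) = 1.9591
I(X;Y) = H(X) + H(Y) - H(X,Y) = 0.0207 bits


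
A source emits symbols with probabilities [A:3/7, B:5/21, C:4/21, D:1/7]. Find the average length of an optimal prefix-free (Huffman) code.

Huffman tree construction:
Combine smallest probabilities repeatedly
Resulting codes:
  A: 0 (length 1)
  B: 10 (length 2)
  C: 111 (length 3)
  D: 110 (length 3)
Average length = Σ p(s) × length(s) = 1.9048 bits


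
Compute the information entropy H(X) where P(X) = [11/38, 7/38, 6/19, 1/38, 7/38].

H(X) = -Σ p(x) log₂ p(x)
  -11/38 × log₂(11/38) = 0.5177
  -7/38 × log₂(7/38) = 0.4496
  -6/19 × log₂(6/19) = 0.5251
  -1/38 × log₂(1/38) = 0.1381
  -7/38 × log₂(7/38) = 0.4496
H(X) = 2.0801 bits


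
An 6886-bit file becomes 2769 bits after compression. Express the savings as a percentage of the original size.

Space savings = (1 - Compressed/Original) × 100%
= (1 - 2769/6886) × 100%
= 59.79%


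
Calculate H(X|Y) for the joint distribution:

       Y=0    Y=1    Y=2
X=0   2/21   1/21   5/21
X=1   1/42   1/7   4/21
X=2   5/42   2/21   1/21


H(X|Y) = Σ_y p(y) H(X|Y=y)
  p(Y=0) = 5/21, H(X|Y=0) = 1.3610
  p(Y=1) = 2/7, H(X|Y=1) = 1.4591
  p(Y=2) = 10/21, H(X|Y=2) = 1.3610
H(X|Y) = 0.2381×1.3610 + 0.2857×1.4591 + 0.4762×1.3610 = 1.3890 bits


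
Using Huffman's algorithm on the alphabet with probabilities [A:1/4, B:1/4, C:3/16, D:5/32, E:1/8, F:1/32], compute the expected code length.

Huffman tree construction:
Combine smallest probabilities repeatedly
Resulting codes:
  A: 01 (length 2)
  B: 10 (length 2)
  C: 00 (length 2)
  D: 110 (length 3)
  E: 1111 (length 4)
  F: 1110 (length 4)
Average length = Σ p(s) × length(s) = 2.4688 bits


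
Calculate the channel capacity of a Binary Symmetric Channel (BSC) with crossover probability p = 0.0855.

For BSC with error probability p:
C = 1 - H(p) where H(p) is binary entropy
H(0.0855) = -0.0855 × log₂(0.0855) - 0.9145 × log₂(0.9145)
H(p) = 0.4213
C = 1 - 0.4213 = 0.5787 bits/use


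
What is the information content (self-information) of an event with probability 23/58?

Information content I(x) = -log₂(p(x))
I = -log₂(23/58) = -log₂(0.3966)
I = 1.3344 bits


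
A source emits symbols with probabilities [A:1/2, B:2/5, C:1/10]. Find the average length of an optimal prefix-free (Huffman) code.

Huffman tree construction:
Combine smallest probabilities repeatedly
Resulting codes:
  A: 0 (length 1)
  B: 11 (length 2)
  C: 10 (length 2)
Average length = Σ p(s) × length(s) = 1.5000 bits


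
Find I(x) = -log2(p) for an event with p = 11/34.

Information content I(x) = -log₂(p(x))
I = -log₂(11/34) = -log₂(0.3235)
I = 1.6280 bits


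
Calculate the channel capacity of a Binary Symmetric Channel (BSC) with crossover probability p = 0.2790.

For BSC with error probability p:
C = 1 - H(p) where H(p) is binary entropy
H(0.2790) = -0.2790 × log₂(0.2790) - 0.7210 × log₂(0.7210)
H(p) = 0.8541
C = 1 - 0.8541 = 0.1459 bits/use


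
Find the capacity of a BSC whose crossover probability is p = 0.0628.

For BSC with error probability p:
C = 1 - H(p) where H(p) is binary entropy
H(0.0628) = -0.0628 × log₂(0.0628) - 0.9372 × log₂(0.9372)
H(p) = 0.3385
C = 1 - 0.3385 = 0.6615 bits/use


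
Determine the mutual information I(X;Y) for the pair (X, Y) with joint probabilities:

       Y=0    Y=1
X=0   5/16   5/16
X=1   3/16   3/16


H(X) = 0.9544, H(Y) = 1.0000, H(X,Y) = 1.9544
I(X;Y) = H(X) + H(Y) - H(X,Y) = 0.0000 bits


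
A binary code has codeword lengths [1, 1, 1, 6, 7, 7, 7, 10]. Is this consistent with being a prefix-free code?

Kraft inequality: Σ 2^(-l_i) ≤ 1 for prefix-free code
Calculating: 2^(-1) + 2^(-1) + 2^(-1) + 2^(-6) + 2^(-7) + 2^(-7) + 2^(-7) + 2^(-10)
= 0.5 + 0.5 + 0.5 + 0.015625 + 0.0078125 + 0.0078125 + 0.0078125 + 0.0009765625
= 1.5400
Since 1.5400 > 1, prefix-free code does not exist


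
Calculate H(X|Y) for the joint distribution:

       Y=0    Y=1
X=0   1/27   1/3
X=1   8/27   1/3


H(X|Y) = Σ_y p(y) H(X|Y=y)
  p(Y=0) = 1/3, H(X|Y=0) = 0.5033
  p(Y=1) = 2/3, H(X|Y=1) = 1.0000
H(X|Y) = 0.3333×0.5033 + 0.6667×1.0000 = 0.8344 bits


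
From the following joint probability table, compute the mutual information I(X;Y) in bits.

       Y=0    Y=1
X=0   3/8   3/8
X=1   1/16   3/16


H(X) = 0.8113, H(Y) = 0.9887, H(X,Y) = 1.7641
I(X;Y) = H(X) + H(Y) - H(X,Y) = 0.0359 bits


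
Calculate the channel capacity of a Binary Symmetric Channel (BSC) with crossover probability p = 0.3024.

For BSC with error probability p:
C = 1 - H(p) where H(p) is binary entropy
H(0.3024) = -0.3024 × log₂(0.3024) - 0.6976 × log₂(0.6976)
H(p) = 0.8842
C = 1 - 0.8842 = 0.1158 bits/use


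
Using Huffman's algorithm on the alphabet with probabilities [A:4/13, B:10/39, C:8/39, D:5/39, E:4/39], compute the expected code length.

Huffman tree construction:
Combine smallest probabilities repeatedly
Resulting codes:
  A: 11 (length 2)
  B: 10 (length 2)
  C: 00 (length 2)
  D: 011 (length 3)
  E: 010 (length 3)
Average length = Σ p(s) × length(s) = 2.2308 bits


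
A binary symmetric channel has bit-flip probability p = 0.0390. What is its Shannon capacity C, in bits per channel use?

For BSC with error probability p:
C = 1 - H(p) where H(p) is binary entropy
H(0.0390) = -0.0390 × log₂(0.0390) - 0.9610 × log₂(0.9610)
H(p) = 0.2377
C = 1 - 0.2377 = 0.7623 bits/use


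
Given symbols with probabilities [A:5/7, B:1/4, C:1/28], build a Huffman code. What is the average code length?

Huffman tree construction:
Combine smallest probabilities repeatedly
Resulting codes:
  A: 1 (length 1)
  B: 01 (length 2)
  C: 00 (length 2)
Average length = Σ p(s) × length(s) = 1.2857 bits


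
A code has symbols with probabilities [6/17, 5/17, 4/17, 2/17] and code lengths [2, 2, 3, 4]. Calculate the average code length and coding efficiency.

Average length L = Σ p_i × l_i = 2.4706 bits
Entropy H = 1.9040 bits
Efficiency η = H/L × 100% = 77.07%


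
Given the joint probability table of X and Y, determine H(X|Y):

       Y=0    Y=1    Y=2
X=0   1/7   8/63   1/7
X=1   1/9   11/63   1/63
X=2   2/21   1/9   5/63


H(X|Y) = Σ_y p(y) H(X|Y=y)
  p(Y=0) = 22/63, H(X|Y=0) = 1.5644
  p(Y=1) = 26/63, H(X|Y=1) = 1.5579
  p(Y=2) = 5/21, H(X|Y=2) = 1.2310
H(X|Y) = 0.3492×1.5644 + 0.4127×1.5579 + 0.2381×1.2310 = 1.4823 bits


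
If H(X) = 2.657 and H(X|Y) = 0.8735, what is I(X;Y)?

I(X;Y) = H(X) - H(X|Y)
I(X;Y) = 2.657 - 0.8735 = 1.7835 bits


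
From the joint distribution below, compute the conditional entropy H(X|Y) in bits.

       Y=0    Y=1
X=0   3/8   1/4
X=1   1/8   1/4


H(X|Y) = Σ_y p(y) H(X|Y=y)
  p(Y=0) = 1/2, H(X|Y=0) = 0.8113
  p(Y=1) = 1/2, H(X|Y=1) = 1.0000
H(X|Y) = 0.5000×0.8113 + 0.5000×1.0000 = 0.9056 bits


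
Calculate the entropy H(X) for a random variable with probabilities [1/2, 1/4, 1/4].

H(X) = -Σ p(x) log₂ p(x)
  -1/2 × log₂(1/2) = 0.5000
  -1/4 × log₂(1/4) = 0.5000
  -1/4 × log₂(1/4) = 0.5000
H(X) = 1.5000 bits


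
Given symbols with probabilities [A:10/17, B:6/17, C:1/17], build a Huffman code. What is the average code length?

Huffman tree construction:
Combine smallest probabilities repeatedly
Resulting codes:
  A: 1 (length 1)
  B: 01 (length 2)
  C: 00 (length 2)
Average length = Σ p(s) × length(s) = 1.4118 bits


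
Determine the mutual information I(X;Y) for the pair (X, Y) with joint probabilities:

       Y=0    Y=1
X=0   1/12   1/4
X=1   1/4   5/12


H(X) = 0.9183, H(Y) = 0.9183, H(X,Y) = 1.8250
I(X;Y) = H(X) + H(Y) - H(X,Y) = 0.0116 bits


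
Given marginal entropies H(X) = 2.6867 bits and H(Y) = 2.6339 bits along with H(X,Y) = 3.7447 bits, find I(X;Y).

I(X;Y) = H(X) + H(Y) - H(X,Y)
I(X;Y) = 2.6867 + 2.6339 - 3.7447 = 1.5759 bits


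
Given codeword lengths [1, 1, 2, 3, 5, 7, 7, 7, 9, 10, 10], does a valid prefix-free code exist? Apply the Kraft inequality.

Kraft inequality: Σ 2^(-l_i) ≤ 1 for prefix-free code
Calculating: 2^(-1) + 2^(-1) + 2^(-2) + 2^(-3) + 2^(-5) + 2^(-7) + 2^(-7) + 2^(-7) + 2^(-9) + 2^(-10) + 2^(-10)
= 0.5 + 0.5 + 0.25 + 0.125 + 0.03125 + 0.0078125 + 0.0078125 + 0.0078125 + 0.001953125 + 0.0009765625 + 0.0009765625
= 1.4336
Since 1.4336 > 1, prefix-free code does not exist


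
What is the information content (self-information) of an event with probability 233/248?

Information content I(x) = -log₂(p(x))
I = -log₂(233/248) = -log₂(0.9395)
I = 0.0900 bits


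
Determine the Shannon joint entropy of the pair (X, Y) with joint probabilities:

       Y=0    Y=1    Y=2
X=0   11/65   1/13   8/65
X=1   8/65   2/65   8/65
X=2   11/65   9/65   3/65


H(X,Y) = -Σ p(x,y) log₂ p(x,y)
  p(0,0)=11/65: -0.1692 × log₂(0.1692) = 0.4337
  p(0,1)=1/13: -0.0769 × log₂(0.0769) = 0.2846
  p(0,2)=8/65: -0.1231 × log₂(0.1231) = 0.3720
  p(1,0)=8/65: -0.1231 × log₂(0.1231) = 0.3720
  p(1,1)=2/65: -0.0308 × log₂(0.0308) = 0.1545
  p(1,2)=8/65: -0.1231 × log₂(0.1231) = 0.3720
  p(2,0)=11/65: -0.1692 × log₂(0.1692) = 0.4337
  p(2,1)=9/65: -0.1385 × log₂(0.1385) = 0.3950
  p(2,2)=3/65: -0.0462 × log₂(0.0462) = 0.2048
H(X,Y) = 3.0223 bits


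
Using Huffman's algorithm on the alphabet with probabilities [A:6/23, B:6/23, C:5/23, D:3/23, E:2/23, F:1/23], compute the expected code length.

Huffman tree construction:
Combine smallest probabilities repeatedly
Resulting codes:
  A: 01 (length 2)
  B: 10 (length 2)
  C: 00 (length 2)
  D: 110 (length 3)
  E: 1111 (length 4)
  F: 1110 (length 4)
Average length = Σ p(s) × length(s) = 2.3913 bits


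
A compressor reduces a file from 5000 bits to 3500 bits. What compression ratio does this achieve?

Compression ratio = Original / Compressed
= 5000 / 3500 = 1.43:1


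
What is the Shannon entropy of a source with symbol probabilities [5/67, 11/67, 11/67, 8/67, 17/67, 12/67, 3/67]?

H(X) = -Σ p(x) log₂ p(x)
  -5/67 × log₂(5/67) = 0.2794
  -11/67 × log₂(11/67) = 0.4280
  -11/67 × log₂(11/67) = 0.4280
  -8/67 × log₂(8/67) = 0.3661
  -17/67 × log₂(17/67) = 0.5020
  -12/67 × log₂(12/67) = 0.4444
  -3/67 × log₂(3/67) = 0.2006
H(X) = 2.6485 bits


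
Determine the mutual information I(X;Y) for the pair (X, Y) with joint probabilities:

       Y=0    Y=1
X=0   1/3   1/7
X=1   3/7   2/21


H(X) = 0.9984, H(Y) = 0.7919, H(X,Y) = 1.7763
I(X;Y) = H(X) + H(Y) - H(X,Y) = 0.0139 bits


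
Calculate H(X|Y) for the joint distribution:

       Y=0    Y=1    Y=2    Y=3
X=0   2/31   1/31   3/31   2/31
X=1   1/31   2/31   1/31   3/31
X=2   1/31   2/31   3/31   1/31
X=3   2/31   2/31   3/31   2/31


H(X|Y) = Σ_y p(y) H(X|Y=y)
  p(Y=0) = 6/31, H(X|Y=0) = 1.9183
  p(Y=1) = 7/31, H(X|Y=1) = 1.9502
  p(Y=2) = 10/31, H(X|Y=2) = 1.8955
  p(Y=3) = 8/31, H(X|Y=3) = 1.9056
H(X|Y) = 0.1935×1.9183 + 0.2258×1.9502 + 0.3226×1.8955 + 0.2581×1.9056 = 1.9149 bits


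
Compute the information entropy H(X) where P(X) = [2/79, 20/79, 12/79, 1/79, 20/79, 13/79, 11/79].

H(X) = -Σ p(x) log₂ p(x)
  -2/79 × log₂(2/79) = 0.1343
  -20/79 × log₂(20/79) = 0.5017
  -12/79 × log₂(12/79) = 0.4130
  -1/79 × log₂(1/79) = 0.0798
  -20/79 × log₂(20/79) = 0.5017
  -13/79 × log₂(13/79) = 0.4284
  -11/79 × log₂(11/79) = 0.3960
H(X) = 2.4550 bits


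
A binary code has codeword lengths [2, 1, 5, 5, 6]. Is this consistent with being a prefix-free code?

Kraft inequality: Σ 2^(-l_i) ≤ 1 for prefix-free code
Calculating: 2^(-2) + 2^(-1) + 2^(-5) + 2^(-5) + 2^(-6)
= 0.25 + 0.5 + 0.03125 + 0.03125 + 0.015625
= 0.8281
Since 0.8281 ≤ 1, prefix-free code exists


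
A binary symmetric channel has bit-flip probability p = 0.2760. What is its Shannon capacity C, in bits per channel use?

For BSC with error probability p:
C = 1 - H(p) where H(p) is binary entropy
H(0.2760) = -0.2760 × log₂(0.2760) - 0.7240 × log₂(0.7240)
H(p) = 0.8499
C = 1 - 0.8499 = 0.1501 bits/use


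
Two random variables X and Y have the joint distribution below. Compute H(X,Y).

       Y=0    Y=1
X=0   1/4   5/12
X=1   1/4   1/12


H(X,Y) = -Σ p(x,y) log₂ p(x,y)
  p(0,0)=1/4: -0.2500 × log₂(0.2500) = 0.5000
  p(0,1)=5/12: -0.4167 × log₂(0.4167) = 0.5263
  p(1,0)=1/4: -0.2500 × log₂(0.2500) = 0.5000
  p(1,1)=1/12: -0.0833 × log₂(0.0833) = 0.2987
H(X,Y) = 1.8250 bits


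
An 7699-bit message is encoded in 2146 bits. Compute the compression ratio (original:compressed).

Compression ratio = Original / Compressed
= 7699 / 2146 = 3.59:1


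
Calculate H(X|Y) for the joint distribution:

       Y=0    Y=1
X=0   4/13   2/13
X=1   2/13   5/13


H(X|Y) = Σ_y p(y) H(X|Y=y)
  p(Y=0) = 6/13, H(X|Y=0) = 0.9183
  p(Y=1) = 7/13, H(X|Y=1) = 0.8631
H(X|Y) = 0.4615×0.9183 + 0.5385×0.8631 = 0.8886 bits


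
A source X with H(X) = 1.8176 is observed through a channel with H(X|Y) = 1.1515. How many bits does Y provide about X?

I(X;Y) = H(X) - H(X|Y)
I(X;Y) = 1.8176 - 1.1515 = 0.6661 bits


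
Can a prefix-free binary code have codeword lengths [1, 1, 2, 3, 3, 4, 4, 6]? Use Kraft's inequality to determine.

Kraft inequality: Σ 2^(-l_i) ≤ 1 for prefix-free code
Calculating: 2^(-1) + 2^(-1) + 2^(-2) + 2^(-3) + 2^(-3) + 2^(-4) + 2^(-4) + 2^(-6)
= 0.5 + 0.5 + 0.25 + 0.125 + 0.125 + 0.0625 + 0.0625 + 0.015625
= 1.6406
Since 1.6406 > 1, prefix-free code does not exist


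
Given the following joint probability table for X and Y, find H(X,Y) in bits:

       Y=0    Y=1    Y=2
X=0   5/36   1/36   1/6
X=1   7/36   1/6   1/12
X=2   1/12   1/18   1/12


H(X,Y) = -Σ p(x,y) log₂ p(x,y)
  p(0,0)=5/36: -0.1389 × log₂(0.1389) = 0.3956
  p(0,1)=1/36: -0.0278 × log₂(0.0278) = 0.1436
  p(0,2)=1/6: -0.1667 × log₂(0.1667) = 0.4308
  p(1,0)=7/36: -0.1944 × log₂(0.1944) = 0.4594
  p(1,1)=1/6: -0.1667 × log₂(0.1667) = 0.4308
  p(1,2)=1/12: -0.0833 × log₂(0.0833) = 0.2987
  p(2,0)=1/12: -0.0833 × log₂(0.0833) = 0.2987
  p(2,1)=1/18: -0.0556 × log₂(0.0556) = 0.2317
  p(2,2)=1/12: -0.0833 × log₂(0.0833) = 0.2987
H(X,Y) = 2.9881 bits


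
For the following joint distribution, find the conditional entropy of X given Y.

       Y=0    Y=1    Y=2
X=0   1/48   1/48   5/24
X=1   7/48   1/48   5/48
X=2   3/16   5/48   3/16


H(X|Y) = Σ_y p(y) H(X|Y=y)
  p(Y=0) = 17/48, H(X|Y=0) = 1.2533
  p(Y=1) = 7/48, H(X|Y=1) = 1.1488
  p(Y=2) = 1/2, H(X|Y=2) = 1.5284
H(X|Y) = 0.3542×1.2533 + 0.1458×1.1488 + 0.5000×1.5284 = 1.3756 bits


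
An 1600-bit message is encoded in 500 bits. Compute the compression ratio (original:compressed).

Compression ratio = Original / Compressed
= 1600 / 500 = 3.20:1


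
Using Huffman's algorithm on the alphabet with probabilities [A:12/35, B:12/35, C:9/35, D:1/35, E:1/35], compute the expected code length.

Huffman tree construction:
Combine smallest probabilities repeatedly
Resulting codes:
  A: 11 (length 2)
  B: 0 (length 1)
  C: 101 (length 3)
  D: 1000 (length 4)
  E: 1001 (length 4)
Average length = Σ p(s) × length(s) = 2.0286 bits


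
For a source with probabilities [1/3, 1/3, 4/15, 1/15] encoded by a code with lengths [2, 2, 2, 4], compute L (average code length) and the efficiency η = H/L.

Average length L = Σ p_i × l_i = 2.1333 bits
Entropy H = 1.8256 bits
Efficiency η = H/L × 100% = 85.58%


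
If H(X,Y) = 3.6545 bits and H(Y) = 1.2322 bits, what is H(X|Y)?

Chain rule: H(X,Y) = H(X|Y) + H(Y)
H(X|Y) = H(X,Y) - H(Y) = 3.6545 - 1.2322 = 2.4223 bits


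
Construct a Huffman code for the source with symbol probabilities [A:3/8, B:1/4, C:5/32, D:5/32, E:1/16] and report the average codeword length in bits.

Huffman tree construction:
Combine smallest probabilities repeatedly
Resulting codes:
  A: 11 (length 2)
  B: 10 (length 2)
  C: 011 (length 3)
  D: 00 (length 2)
  E: 010 (length 3)
Average length = Σ p(s) × length(s) = 2.2188 bits


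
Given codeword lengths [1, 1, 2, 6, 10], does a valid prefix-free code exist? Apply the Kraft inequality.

Kraft inequality: Σ 2^(-l_i) ≤ 1 for prefix-free code
Calculating: 2^(-1) + 2^(-1) + 2^(-2) + 2^(-6) + 2^(-10)
= 0.5 + 0.5 + 0.25 + 0.015625 + 0.0009765625
= 1.2666
Since 1.2666 > 1, prefix-free code does not exist


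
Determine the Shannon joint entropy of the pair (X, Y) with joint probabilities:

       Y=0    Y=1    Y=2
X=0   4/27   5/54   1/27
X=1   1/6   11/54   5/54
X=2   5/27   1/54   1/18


H(X,Y) = -Σ p(x,y) log₂ p(x,y)
  p(0,0)=4/27: -0.1481 × log₂(0.1481) = 0.4081
  p(0,1)=5/54: -0.0926 × log₂(0.0926) = 0.3179
  p(0,2)=1/27: -0.0370 × log₂(0.0370) = 0.1761
  p(1,0)=1/6: -0.1667 × log₂(0.1667) = 0.4308
  p(1,1)=11/54: -0.2037 × log₂(0.2037) = 0.4676
  p(1,2)=5/54: -0.0926 × log₂(0.0926) = 0.3179
  p(2,0)=5/27: -0.1852 × log₂(0.1852) = 0.4505
  p(2,1)=1/54: -0.0185 × log₂(0.0185) = 0.1066
  p(2,2)=1/18: -0.0556 × log₂(0.0556) = 0.2317
H(X,Y) = 2.9072 bits


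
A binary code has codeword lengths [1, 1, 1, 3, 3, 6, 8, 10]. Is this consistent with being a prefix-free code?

Kraft inequality: Σ 2^(-l_i) ≤ 1 for prefix-free code
Calculating: 2^(-1) + 2^(-1) + 2^(-1) + 2^(-3) + 2^(-3) + 2^(-6) + 2^(-8) + 2^(-10)
= 0.5 + 0.5 + 0.5 + 0.125 + 0.125 + 0.015625 + 0.00390625 + 0.0009765625
= 1.7705
Since 1.7705 > 1, prefix-free code does not exist


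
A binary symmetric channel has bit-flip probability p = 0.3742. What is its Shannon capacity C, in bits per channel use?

For BSC with error probability p:
C = 1 - H(p) where H(p) is binary entropy
H(0.3742) = -0.3742 × log₂(0.3742) - 0.6258 × log₂(0.6258)
H(p) = 0.9538
C = 1 - 0.9538 = 0.0462 bits/use


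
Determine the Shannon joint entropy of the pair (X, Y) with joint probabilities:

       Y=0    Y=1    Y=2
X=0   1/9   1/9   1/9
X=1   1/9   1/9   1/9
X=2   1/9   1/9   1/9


H(X,Y) = -Σ p(x,y) log₂ p(x,y)
  p(0,0)=1/9: -0.1111 × log₂(0.1111) = 0.3522
  p(0,1)=1/9: -0.1111 × log₂(0.1111) = 0.3522
  p(0,2)=1/9: -0.1111 × log₂(0.1111) = 0.3522
  p(1,0)=1/9: -0.1111 × log₂(0.1111) = 0.3522
  p(1,1)=1/9: -0.1111 × log₂(0.1111) = 0.3522
  p(1,2)=1/9: -0.1111 × log₂(0.1111) = 0.3522
  p(2,0)=1/9: -0.1111 × log₂(0.1111) = 0.3522
  p(2,1)=1/9: -0.1111 × log₂(0.1111) = 0.3522
  p(2,2)=1/9: -0.1111 × log₂(0.1111) = 0.3522
H(X,Y) = 3.1699 bits


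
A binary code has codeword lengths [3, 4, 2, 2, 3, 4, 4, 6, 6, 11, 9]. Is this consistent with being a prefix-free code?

Kraft inequality: Σ 2^(-l_i) ≤ 1 for prefix-free code
Calculating: 2^(-3) + 2^(-4) + 2^(-2) + 2^(-2) + 2^(-3) + 2^(-4) + 2^(-4) + 2^(-6) + 2^(-6) + 2^(-11) + 2^(-9)
= 0.125 + 0.0625 + 0.25 + 0.25 + 0.125 + 0.0625 + 0.0625 + 0.015625 + 0.015625 + 0.00048828125 + 0.001953125
= 0.9712
Since 0.9712 ≤ 1, prefix-free code exists


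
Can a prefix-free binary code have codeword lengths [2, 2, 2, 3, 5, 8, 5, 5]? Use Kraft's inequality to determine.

Kraft inequality: Σ 2^(-l_i) ≤ 1 for prefix-free code
Calculating: 2^(-2) + 2^(-2) + 2^(-2) + 2^(-3) + 2^(-5) + 2^(-8) + 2^(-5) + 2^(-5)
= 0.25 + 0.25 + 0.25 + 0.125 + 0.03125 + 0.00390625 + 0.03125 + 0.03125
= 0.9727
Since 0.9727 ≤ 1, prefix-free code exists


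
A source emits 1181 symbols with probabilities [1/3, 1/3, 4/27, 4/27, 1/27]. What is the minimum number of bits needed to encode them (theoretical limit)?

Entropy H = 2.0490 bits/symbol
Minimum bits = H × n = 2.0490 × 1181
= 2419.88 bits


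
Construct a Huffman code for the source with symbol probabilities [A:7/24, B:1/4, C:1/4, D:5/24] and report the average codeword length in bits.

Huffman tree construction:
Combine smallest probabilities repeatedly
Resulting codes:
  A: 11 (length 2)
  B: 01 (length 2)
  C: 10 (length 2)
  D: 00 (length 2)
Average length = Σ p(s) × length(s) = 2.0000 bits


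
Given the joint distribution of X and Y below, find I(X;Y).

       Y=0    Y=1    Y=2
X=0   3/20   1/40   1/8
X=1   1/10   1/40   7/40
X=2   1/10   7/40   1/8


H(X) = 1.5710, H(Y) = 1.5389, H(X,Y) = 2.9711
I(X;Y) = H(X) + H(Y) - H(X,Y) = 0.1388 bits


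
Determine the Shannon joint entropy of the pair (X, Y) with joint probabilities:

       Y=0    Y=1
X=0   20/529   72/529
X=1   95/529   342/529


H(X,Y) = -Σ p(x,y) log₂ p(x,y)
  p(0,0)=20/529: -0.0378 × log₂(0.0378) = 0.1786
  p(0,1)=72/529: -0.1361 × log₂(0.1361) = 0.3916
  p(1,0)=95/529: -0.1796 × log₂(0.1796) = 0.4449
  p(1,1)=342/529: -0.6465 × log₂(0.6465) = 0.4068
H(X,Y) = 1.4220 bits


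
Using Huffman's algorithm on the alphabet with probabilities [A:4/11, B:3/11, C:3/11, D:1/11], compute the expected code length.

Huffman tree construction:
Combine smallest probabilities repeatedly
Resulting codes:
  A: 11 (length 2)
  B: 01 (length 2)
  C: 10 (length 2)
  D: 00 (length 2)
Average length = Σ p(s) × length(s) = 2.0000 bits


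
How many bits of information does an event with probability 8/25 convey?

Information content I(x) = -log₂(p(x))
I = -log₂(8/25) = -log₂(0.3200)
I = 1.6439 bits


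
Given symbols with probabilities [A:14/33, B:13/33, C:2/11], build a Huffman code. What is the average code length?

Huffman tree construction:
Combine smallest probabilities repeatedly
Resulting codes:
  A: 0 (length 1)
  B: 11 (length 2)
  C: 10 (length 2)
Average length = Σ p(s) × length(s) = 1.5758 bits


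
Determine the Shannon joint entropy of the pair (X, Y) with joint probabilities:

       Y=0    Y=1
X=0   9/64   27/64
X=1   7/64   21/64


H(X,Y) = -Σ p(x,y) log₂ p(x,y)
  p(0,0)=9/64: -0.1406 × log₂(0.1406) = 0.3980
  p(0,1)=27/64: -0.4219 × log₂(0.4219) = 0.5253
  p(1,0)=7/64: -0.1094 × log₂(0.1094) = 0.3492
  p(1,1)=21/64: -0.3281 × log₂(0.3281) = 0.5275
H(X,Y) = 1.8000 bits


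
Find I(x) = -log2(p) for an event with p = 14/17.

Information content I(x) = -log₂(p(x))
I = -log₂(14/17) = -log₂(0.8235)
I = 0.2801 bits


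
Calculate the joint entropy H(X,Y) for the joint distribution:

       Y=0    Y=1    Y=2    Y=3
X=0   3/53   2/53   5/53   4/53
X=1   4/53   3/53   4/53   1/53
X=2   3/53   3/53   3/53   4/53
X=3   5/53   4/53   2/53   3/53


H(X,Y) = -Σ p(x,y) log₂ p(x,y)
  p(0,0)=3/53: -0.0566 × log₂(0.0566) = 0.2345
  p(0,1)=2/53: -0.0377 × log₂(0.0377) = 0.1784
  p(0,2)=5/53: -0.0943 × log₂(0.0943) = 0.3213
  p(0,3)=4/53: -0.0755 × log₂(0.0755) = 0.2814
  p(1,0)=4/53: -0.0755 × log₂(0.0755) = 0.2814
  p(1,1)=3/53: -0.0566 × log₂(0.0566) = 0.2345
  p(1,2)=4/53: -0.0755 × log₂(0.0755) = 0.2814
  p(1,3)=1/53: -0.0189 × log₂(0.0189) = 0.1081
  p(2,0)=3/53: -0.0566 × log₂(0.0566) = 0.2345
  p(2,1)=3/53: -0.0566 × log₂(0.0566) = 0.2345
  p(2,2)=3/53: -0.0566 × log₂(0.0566) = 0.2345
  p(2,3)=4/53: -0.0755 × log₂(0.0755) = 0.2814
  p(3,0)=5/53: -0.0943 × log₂(0.0943) = 0.3213
  p(3,1)=4/53: -0.0755 × log₂(0.0755) = 0.2814
  p(3,2)=2/53: -0.0377 × log₂(0.0377) = 0.1784
  p(3,3)=3/53: -0.0566 × log₂(0.0566) = 0.2345
H(X,Y) = 3.9213 bits
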